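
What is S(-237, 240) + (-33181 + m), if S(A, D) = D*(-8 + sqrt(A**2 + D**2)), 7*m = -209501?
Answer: -455208/7 + 720*sqrt(12641) ≈ 15921.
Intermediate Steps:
m = -209501/7 (m = (1/7)*(-209501) = -209501/7 ≈ -29929.)
S(-237, 240) + (-33181 + m) = 240*(-8 + sqrt((-237)**2 + 240**2)) + (-33181 - 209501/7) = 240*(-8 + sqrt(56169 + 57600)) - 441768/7 = 240*(-8 + sqrt(113769)) - 441768/7 = 240*(-8 + 3*sqrt(12641)) - 441768/7 = (-1920 + 720*sqrt(12641)) - 441768/7 = -455208/7 + 720*sqrt(12641)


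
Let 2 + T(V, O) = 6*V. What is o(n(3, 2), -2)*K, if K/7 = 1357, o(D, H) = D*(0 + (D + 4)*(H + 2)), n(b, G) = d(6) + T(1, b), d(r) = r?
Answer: 0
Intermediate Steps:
T(V, O) = -2 + 6*V
n(b, G) = 10 (n(b, G) = 6 + (-2 + 6*1) = 6 + (-2 + 6) = 6 + 4 = 10)
o(D, H) = D*(2 + H)*(4 + D) (o(D, H) = D*(0 + (4 + D)*(2 + H)) = D*(0 + (2 + H)*(4 + D)) = D*((2 + H)*(4 + D)) = D*(2 + H)*(4 + D))
K = 9499 (K = 7*1357 = 9499)
o(n(3, 2), -2)*K = (10*(8 + 2*10 + 4*(-2) + 10*(-2)))*9499 = (10*(8 + 20 - 8 - 20))*9499 = (10*0)*9499 = 0*9499 = 0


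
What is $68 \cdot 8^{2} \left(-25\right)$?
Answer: $-108800$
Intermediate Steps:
$68 \cdot 8^{2} \left(-25\right) = 68 \cdot 64 \left(-25\right) = 4352 \left(-25\right) = -108800$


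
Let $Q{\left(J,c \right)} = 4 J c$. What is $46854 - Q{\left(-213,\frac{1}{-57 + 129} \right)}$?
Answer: $\frac{281195}{6} \approx 46866.0$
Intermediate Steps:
$Q{\left(J,c \right)} = 4 J c$
$46854 - Q{\left(-213,\frac{1}{-57 + 129} \right)} = 46854 - 4 \left(-213\right) \frac{1}{-57 + 129} = 46854 - 4 \left(-213\right) \frac{1}{72} = 46854 - - \frac{71}{6} = 46854 + \frac{71}{6} = \frac{281195}{6}$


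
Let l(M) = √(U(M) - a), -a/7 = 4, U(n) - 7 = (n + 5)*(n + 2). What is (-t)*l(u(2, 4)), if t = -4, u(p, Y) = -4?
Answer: 4*√33 ≈ 22.978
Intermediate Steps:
U(n) = 7 + (2 + n)*(5 + n) (U(n) = 7 + (n + 5)*(n + 2) = 7 + (5 + n)*(2 + n) = 7 + (2 + n)*(5 + n))
a = -28 (a = -7*4 = -28)
l(M) = √(45 + M² + 7*M) (l(M) = √((17 + M² + 7*M) - 1*(-28)) = √((17 + M² + 7*M) + 28) = √(45 + M² + 7*M))
(-t)*l(u(2, 4)) = (-1*(-4))*√(45 + (-4)² + 7*(-4)) = 4*√(45 + 16 - 28) = 4*√33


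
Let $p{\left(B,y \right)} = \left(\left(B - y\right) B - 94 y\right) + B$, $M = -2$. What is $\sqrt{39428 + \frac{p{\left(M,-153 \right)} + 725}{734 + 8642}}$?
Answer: $\frac{3 \sqrt{24071039374}}{2344} \approx 198.57$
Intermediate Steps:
$p{\left(B,y \right)} = B - 94 y + B \left(B - y\right)$ ($p{\left(B,y \right)} = \left(B \left(B - y\right) - 94 y\right) + B = \left(- 94 y + B \left(B - y\right)\right) + B = B - 94 y + B \left(B - y\right)$)
$\sqrt{39428 + \frac{p{\left(M,-153 \right)} + 725}{734 + 8642}} = \sqrt{39428 + \frac{\left(-2 + \left(-2\right)^{2} - -14382 - \left(-2\right) \left(-153\right)\right) + 725}{734 + 8642}} = \sqrt{39428 + \frac{\left(-2 + 4 + 14382 - 306\right) + 725}{9376}} = \sqrt{39428 + \left(14078 + 725\right) \frac{1}{9376}} = \sqrt{39428 + 14803 \cdot \frac{1}{9376}} = \sqrt{39428 + \frac{14803}{9376}} = \sqrt{\frac{369691731}{9376}} = \frac{3 \sqrt{24071039374}}{2344}$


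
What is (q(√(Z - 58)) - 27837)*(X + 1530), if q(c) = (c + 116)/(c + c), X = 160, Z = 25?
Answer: -47043685 - 98020*I*√33/33 ≈ -4.7044e+7 - 17063.0*I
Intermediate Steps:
q(c) = (116 + c)/(2*c) (q(c) = (116 + c)/((2*c)) = (116 + c)*(1/(2*c)) = (116 + c)/(2*c))
(q(√(Z - 58)) - 27837)*(X + 1530) = ((116 + √(25 - 58))/(2*(√(25 - 58))) - 27837)*(160 + 1530) = ((116 + √(-33))/(2*(√(-33))) - 27837)*1690 = ((116 + I*√33)/(2*((I*√33))) - 27837)*1690 = ((-I*√33/33)*(116 + I*√33)/2 - 27837)*1690 = (-I*√33*(116 + I*√33)/66 - 27837)*1690 = (-27837 - I*√33*(116 + I*√33)/66)*1690 = -47044530 - 845*I*√33*(116 + I*√33)/33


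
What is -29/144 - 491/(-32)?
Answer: 4361/288 ≈ 15.142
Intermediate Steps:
-29/144 - 491/(-32) = -29*1/144 - 491*(-1/32) = -29/144 + 491/32 = 4361/288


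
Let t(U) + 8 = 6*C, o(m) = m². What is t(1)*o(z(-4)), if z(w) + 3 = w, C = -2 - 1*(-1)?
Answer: -686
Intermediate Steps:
C = -1 (C = -2 + 1 = -1)
z(w) = -3 + w
t(U) = -14 (t(U) = -8 + 6*(-1) = -8 - 6 = -14)
t(1)*o(z(-4)) = -14*(-3 - 4)² = -14*(-7)² = -14*49 = -686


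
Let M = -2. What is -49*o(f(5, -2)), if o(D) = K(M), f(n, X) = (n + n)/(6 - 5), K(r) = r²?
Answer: -196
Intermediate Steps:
f(n, X) = 2*n (f(n, X) = (2*n)/1 = (2*n)*1 = 2*n)
o(D) = 4 (o(D) = (-2)² = 4)
-49*o(f(5, -2)) = -49*4 = -196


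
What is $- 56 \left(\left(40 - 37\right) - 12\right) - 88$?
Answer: $416$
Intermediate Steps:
$- 56 \left(\left(40 - 37\right) - 12\right) - 88 = - 56 \left(3 - 12\right) - 88 = \left(-56\right) \left(-9\right) - 88 = 504 - 88 = 416$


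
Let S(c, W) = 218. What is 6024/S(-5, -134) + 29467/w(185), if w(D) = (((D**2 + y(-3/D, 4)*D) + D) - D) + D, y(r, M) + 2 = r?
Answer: 105731347/3710033 ≈ 28.499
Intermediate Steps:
y(r, M) = -2 + r
w(D) = D + D**2 + D*(-2 - 3/D) (w(D) = (((D**2 + (-2 - 3/D)*D) + D) - D) + D = (((D**2 + D*(-2 - 3/D)) + D) - D) + D = ((D + D**2 + D*(-2 - 3/D)) - D) + D = (D**2 + D*(-2 - 3/D)) + D = D + D**2 + D*(-2 - 3/D))
6024/S(-5, -134) + 29467/w(185) = 6024/218 + 29467/(-3 + 185*(-1 + 185)) = 6024*(1/218) + 29467/(-3 + 185*184) = 3012/109 + 29467/(-3 + 34040) = 3012/109 + 29467/34037 = 105731347/3710033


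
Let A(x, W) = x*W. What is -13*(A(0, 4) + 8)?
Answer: -104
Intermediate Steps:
A(x, W) = W*x
-13*(A(0, 4) + 8) = -13*(4*0 + 8) = -13*(0 + 8) = -13*8 = -104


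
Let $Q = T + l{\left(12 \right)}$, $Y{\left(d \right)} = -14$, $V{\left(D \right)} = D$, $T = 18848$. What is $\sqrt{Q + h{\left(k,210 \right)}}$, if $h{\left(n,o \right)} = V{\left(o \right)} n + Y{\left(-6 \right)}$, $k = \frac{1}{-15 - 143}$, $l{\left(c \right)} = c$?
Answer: $\frac{\sqrt{117609591}}{79} \approx 137.28$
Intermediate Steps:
$k = - \frac{1}{158}$ ($k = \frac{1}{-158} = - \frac{1}{158} \approx -0.0063291$)
$h{\left(n,o \right)} = -14 + n o$ ($h{\left(n,o \right)} = o n - 14 = n o - 14 = -14 + n o$)
$Q = 18860$ ($Q = 18848 + 12 = 18860$)
$\sqrt{Q + h{\left(k,210 \right)}} = \sqrt{18860 - \frac{1211}{79}} = \sqrt{\frac{1488729}{79}} = \frac{\sqrt{117609591}}{79}$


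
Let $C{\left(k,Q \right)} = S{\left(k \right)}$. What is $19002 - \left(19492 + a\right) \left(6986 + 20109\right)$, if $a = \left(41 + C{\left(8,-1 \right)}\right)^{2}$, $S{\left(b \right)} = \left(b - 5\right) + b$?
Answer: $-601381618$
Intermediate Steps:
$S{\left(b \right)} = -5 + 2 b$ ($S{\left(b \right)} = \left(-5 + b\right) + b = -5 + 2 b$)
$C{\left(k,Q \right)} = -5 + 2 k$
$a = 2704$ ($a = \left(41 + \left(-5 + 2 \cdot 8\right)\right)^{2} = \left(41 + \left(-5 + 16\right)\right)^{2} = \left(41 + 11\right)^{2} = 52^{2} = 2704$)
$19002 - \left(19492 + a\right) \left(6986 + 20109\right) = 19002 - \left(19492 + 2704\right) \left(6986 + 20109\right) = 19002 - 22196 \cdot 27095 = 19002 - 601400620 = -601381618$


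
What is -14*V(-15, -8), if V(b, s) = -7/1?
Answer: 98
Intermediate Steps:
V(b, s) = -7 (V(b, s) = -7*1 = -7)
-14*V(-15, -8) = -14*(-7) = 98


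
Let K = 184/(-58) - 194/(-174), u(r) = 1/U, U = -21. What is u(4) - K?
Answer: 408/203 ≈ 2.0099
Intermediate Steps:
u(r) = -1/21 (u(r) = 1/(-21) = -1/21)
K = -179/87 (K = 184*(-1/58) - 194*(-1/174) = -92/29 + 97/87 = -179/87 ≈ -2.0575)
u(4) - K = -1/21 - 1*(-179/87) = -1/21 + 179/87 = 408/203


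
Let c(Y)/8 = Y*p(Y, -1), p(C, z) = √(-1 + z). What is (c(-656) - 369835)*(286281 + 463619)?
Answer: -277339266500 - 3935475200*I*√2 ≈ -2.7734e+11 - 5.5656e+9*I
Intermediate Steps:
c(Y) = 8*I*Y*√2 (c(Y) = 8*(Y*√(-1 - 1)) = 8*(Y*√(-2)) = 8*(Y*(I*√2)) = 8*(I*Y*√2) = 8*I*Y*√2)
(c(-656) - 369835)*(286281 + 463619) = (8*I*(-656)*√2 - 369835)*(286281 + 463619) = (-5248*I*√2 - 369835)*749900 = (-369835 - 5248*I*√2)*749900 = -277339266500 - 3935475200*I*√2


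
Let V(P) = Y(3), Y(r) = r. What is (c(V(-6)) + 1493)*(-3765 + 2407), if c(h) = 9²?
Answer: -2137492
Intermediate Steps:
V(P) = 3
c(h) = 81
(c(V(-6)) + 1493)*(-3765 + 2407) = (81 + 1493)*(-3765 + 2407) = 1574*(-1358) = -2137492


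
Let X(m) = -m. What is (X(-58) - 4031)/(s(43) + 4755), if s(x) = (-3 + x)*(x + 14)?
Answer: -3973/7035 ≈ -0.56475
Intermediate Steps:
s(x) = (-3 + x)*(14 + x)
(X(-58) - 4031)/(s(43) + 4755) = (-1*(-58) - 4031)/((-42 + 43² + 11*43) + 4755) = (58 - 4031)/((-42 + 1849 + 473) + 4755) = -3973/(2280 + 4755) = -3973/7035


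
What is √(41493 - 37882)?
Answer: √3611 ≈ 60.092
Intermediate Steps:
√(41493 - 37882) = √3611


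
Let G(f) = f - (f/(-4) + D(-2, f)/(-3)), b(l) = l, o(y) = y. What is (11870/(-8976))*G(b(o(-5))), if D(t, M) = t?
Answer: 492605/53856 ≈ 9.1467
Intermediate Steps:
G(f) = -⅔ + 5*f/4 (G(f) = f - (f/(-4) - 2/(-3)) = f - (f*(-¼) - 2*(-⅓)) = f - (-f/4 + ⅔) = f - (⅔ - f/4) = f + (-⅔ + f/4) = -⅔ + 5*f/4)
(11870/(-8976))*G(b(o(-5))) = (11870/(-8976))*(-⅔ + (5/4)*(-5)) = (11870*(-1/8976))*(-⅔ - 25/4) = -5935/4488*(-83/12) = 492605/53856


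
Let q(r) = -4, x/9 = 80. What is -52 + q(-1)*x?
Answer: -2932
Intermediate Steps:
x = 720 (x = 9*80 = 720)
-52 + q(-1)*x = -52 - 4*720 = -52 - 2880 = -2932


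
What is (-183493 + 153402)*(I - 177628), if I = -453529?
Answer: 18992145287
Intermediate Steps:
(-183493 + 153402)*(I - 177628) = (-183493 + 153402)*(-453529 - 177628) = -30091*(-631157) = 18992145287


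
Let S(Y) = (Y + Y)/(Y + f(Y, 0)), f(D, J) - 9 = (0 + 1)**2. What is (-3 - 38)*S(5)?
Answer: -82/3 ≈ -27.333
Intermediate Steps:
f(D, J) = 10 (f(D, J) = 9 + (0 + 1)**2 = 9 + 1**2 = 9 + 1 = 10)
S(Y) = 2*Y/(10 + Y) (S(Y) = (Y + Y)/(Y + 10) = (2*Y)/(10 + Y) = 2*Y/(10 + Y))
(-3 - 38)*S(5) = (-3 - 38)*(2*5/(10 + 5)) = -82*5/15 = -41*2/3 = -82/3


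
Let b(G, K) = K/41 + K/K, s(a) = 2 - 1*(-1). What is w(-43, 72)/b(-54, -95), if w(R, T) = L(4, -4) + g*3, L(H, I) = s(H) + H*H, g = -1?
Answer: -328/27 ≈ -12.148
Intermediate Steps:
s(a) = 3 (s(a) = 2 + 1 = 3)
L(H, I) = 3 + H² (L(H, I) = 3 + H*H = 3 + H²)
b(G, K) = 1 + K/41 (b(G, K) = K*(1/41) + 1 = K/41 + 1 = 1 + K/41)
w(R, T) = 16 (w(R, T) = (3 + 4²) - 1*3 = (3 + 16) - 3 = 19 - 3 = 16)
w(-43, 72)/b(-54, -95) = 16/(1 + (1/41)*(-95)) = 16/(1 - 95/41) = 16/(-54/41) = 16*(-41/54) = -328/27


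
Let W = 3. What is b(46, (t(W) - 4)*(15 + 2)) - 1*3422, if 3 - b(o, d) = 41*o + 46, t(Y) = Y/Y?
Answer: -5351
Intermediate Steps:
t(Y) = 1
b(o, d) = -43 - 41*o (b(o, d) = 3 - (41*o + 46) = 3 - (46 + 41*o) = 3 + (-46 - 41*o) = -43 - 41*o)
b(46, (t(W) - 4)*(15 + 2)) - 1*3422 = (-43 - 41*46) - 1*3422 = (-43 - 1886) - 3422 = -1929 - 3422 = -5351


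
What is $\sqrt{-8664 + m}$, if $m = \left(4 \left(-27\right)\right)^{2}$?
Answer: $10 \sqrt{30} \approx 54.772$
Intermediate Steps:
$m = 11664$ ($m = \left(-108\right)^{2} = 11664$)
$\sqrt{-8664 + m} = \sqrt{-8664 + 11664} = \sqrt{3000} = 10 \sqrt{30}$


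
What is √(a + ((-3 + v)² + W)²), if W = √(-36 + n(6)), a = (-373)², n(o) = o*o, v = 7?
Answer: √139385 ≈ 373.34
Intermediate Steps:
n(o) = o²
a = 139129
W = 0 (W = √(-36 + 6²) = √(-36 + 36) = √0 = 0)
√(a + ((-3 + v)² + W)²) = √(139129 + ((-3 + 7)² + 0)²) = √(139129 + (4² + 0)²) = √(139129 + (16 + 0)²) = √(139129 + 16²) = √(139129 + 256) = √139385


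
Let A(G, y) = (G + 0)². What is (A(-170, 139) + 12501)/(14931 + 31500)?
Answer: 41401/46431 ≈ 0.89167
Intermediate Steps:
A(G, y) = G²
(A(-170, 139) + 12501)/(14931 + 31500) = ((-170)² + 12501)/(14931 + 31500) = (28900 + 12501)/46431 = 41401*(1/46431) = 41401/46431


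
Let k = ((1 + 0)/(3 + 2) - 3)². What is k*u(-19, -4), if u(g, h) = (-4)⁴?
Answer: 50176/25 ≈ 2007.0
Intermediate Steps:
u(g, h) = 256
k = 196/25 (k = (1/5 - 3)² = (1*(⅕) - 3)² = (⅕ - 3)² = (-14/5)² = 196/25 ≈ 7.8400)
k*u(-19, -4) = (196/25)*256 = 50176/25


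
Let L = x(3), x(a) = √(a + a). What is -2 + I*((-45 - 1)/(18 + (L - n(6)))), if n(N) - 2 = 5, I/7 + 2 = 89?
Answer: -13408/5 + 1218*√6/5 ≈ -2084.9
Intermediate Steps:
I = 609 (I = -14 + 7*89 = -14 + 623 = 609)
n(N) = 7 (n(N) = 2 + 5 = 7)
x(a) = √2*√a (x(a) = √(2*a) = √2*√a)
L = √6 (L = √2*√3 = √6 ≈ 2.4495)
-2 + I*((-45 - 1)/(18 + (L - n(6)))) = -2 + 609*((-45 - 1)/(18 + (√6 - 1*7))) = -2 + 609*(-46/(18 + (√6 - 7))) = -2 + 609*(-46/(18 + (-7 + √6))) = -2 + 609*(-46/(11 + √6)) = -2 - 28014/(11 + √6)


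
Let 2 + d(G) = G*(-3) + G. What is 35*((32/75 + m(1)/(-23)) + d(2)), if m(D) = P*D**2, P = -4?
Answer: -65198/345 ≈ -188.98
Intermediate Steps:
d(G) = -2 - 2*G (d(G) = -2 + (G*(-3) + G) = -2 + (-3*G + G) = -2 - 2*G)
m(D) = -4*D**2
35*((32/75 + m(1)/(-23)) + d(2)) = 35*((32/75 - 4*1**2/(-23)) + (-2 - 2*2)) = 35*((32*(1/75) - 4*1*(-1/23)) + (-2 - 4)) = 35*((32/75 - 4*(-1/23)) - 6) = 35*((32/75 + 4/23) - 6) = 35*(1036/1725 - 6) = 35*(-9314/1725) = -65198/345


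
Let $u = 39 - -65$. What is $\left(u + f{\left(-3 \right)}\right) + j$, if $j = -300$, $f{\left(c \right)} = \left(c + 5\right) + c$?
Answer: $-197$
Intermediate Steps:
$u = 104$ ($u = 39 + 65 = 104$)
$f{\left(c \right)} = 5 + 2 c$ ($f{\left(c \right)} = \left(5 + c\right) + c = 5 + 2 c$)
$\left(u + f{\left(-3 \right)}\right) + j = \left(104 + \left(5 + 2 \left(-3\right)\right)\right) - 300 = \left(104 + \left(5 - 6\right)\right) - 300 = \left(104 - 1\right) - 300 = 103 - 300 = -197$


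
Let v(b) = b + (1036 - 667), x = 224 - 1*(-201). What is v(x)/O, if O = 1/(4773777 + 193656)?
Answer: 3944141802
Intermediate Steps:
x = 425 (x = 224 + 201 = 425)
v(b) = 369 + b (v(b) = b + 369 = 369 + b)
O = 1/4967433 ≈ 2.0131e-7
v(x)/O = (369 + 425)/(1/4967433) = 794*4967433 = 3944141802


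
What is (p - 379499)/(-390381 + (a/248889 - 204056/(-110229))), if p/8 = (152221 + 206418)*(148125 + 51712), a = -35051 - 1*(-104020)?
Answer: -582587177706632508235/396665208896988 ≈ -1.4687e+6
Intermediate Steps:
a = 68969 (a = -35051 + 104020 = 68969)
p = 573354734744 (p = 8*((152221 + 206418)*(148125 + 51712)) = 8*(358639*199837) = 8*71669341843 = 573354734744)
(p - 379499)/(-390381 + (a/248889 - 204056/(-110229))) = (573354734744 - 379499)/(-390381 + (68969/248889 - 204056/(-110229))) = 573354355245/(-390381 + (68969*(1/248889) - 204056*(-1/110229))) = 573354355245/(-390381 + (68969/248889 + 204056/110229)) = 573354355245/(-390381 + 6487741965/3048309509) = 573354355245/(-1189995626690964/3048309509) = 573354355245*(-3048309509/1189995626690964) = -582587177706632508235/396665208896988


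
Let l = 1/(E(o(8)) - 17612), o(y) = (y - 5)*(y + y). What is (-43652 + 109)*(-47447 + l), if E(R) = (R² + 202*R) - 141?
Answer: 11885610143456/5753 ≈ 2.0660e+9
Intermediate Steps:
o(y) = 2*y*(-5 + y) (o(y) = (-5 + y)*(2*y) = 2*y*(-5 + y))
E(R) = -141 + R² + 202*R
l = -1/5753 (l = 1/((-141 + (2*8*(-5 + 8))² + 202*(2*8*(-5 + 8))) - 17612) = 1/((-141 + (2*8*3)² + 202*(2*8*3)) - 17612) = 1/((-141 + 48² + 202*48) - 17612) = 1/((-141 + 2304 + 9696) - 17612) = 1/(11859 - 17612) = 1/(-5753) = -1/5753 ≈ -0.00017382)
(-43652 + 109)*(-47447 + l) = (-43652 + 109)*(-47447 - 1/5753) = -43543*(-272962592/5753) = 11885610143456/5753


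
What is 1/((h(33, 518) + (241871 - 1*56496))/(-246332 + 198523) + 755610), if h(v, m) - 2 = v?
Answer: 47809/36124773080 ≈ 1.3234e-6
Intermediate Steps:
h(v, m) = 2 + v
1/((h(33, 518) + (241871 - 1*56496))/(-246332 + 198523) + 755610) = 1/(((2 + 33) + (241871 - 1*56496))/(-246332 + 198523) + 755610) = 1/((35 + (241871 - 56496))/(-47809) + 755610) = 1/((35 + 185375)*(-1/47809) + 755610) = 1/(185410*(-1/47809) + 755610) = 1/(-185410/47809 + 755610) = 1/(36124773080/47809) = 47809/36124773080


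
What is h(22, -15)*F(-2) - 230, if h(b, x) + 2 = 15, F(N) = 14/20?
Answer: -2209/10 ≈ -220.90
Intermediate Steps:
F(N) = 7/10 (F(N) = 14*(1/20) = 7/10)
h(b, x) = 13 (h(b, x) = -2 + 15 = 13)
h(22, -15)*F(-2) - 230 = 13*(7/10) - 230 = 91/10 - 230 = -2209/10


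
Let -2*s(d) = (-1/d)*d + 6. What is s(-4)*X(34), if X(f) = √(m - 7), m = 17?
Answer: -5*√10/2 ≈ -7.9057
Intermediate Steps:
s(d) = -5/2 (s(d) = -((-1/d)*d + 6)/2 = -(-1 + 6)/2 = -½*5 = -5/2)
X(f) = √10 (X(f) = √(17 - 7) = √10)
s(-4)*X(34) = -5*√10/2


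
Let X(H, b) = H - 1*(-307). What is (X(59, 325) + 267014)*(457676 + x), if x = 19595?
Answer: 127612719980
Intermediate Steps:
X(H, b) = 307 + H (X(H, b) = H + 307 = 307 + H)
(X(59, 325) + 267014)*(457676 + x) = ((307 + 59) + 267014)*(457676 + 19595) = (366 + 267014)*477271 = 267380*477271 = 127612719980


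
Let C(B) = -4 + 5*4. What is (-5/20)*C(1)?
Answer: -4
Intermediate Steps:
C(B) = 16 (C(B) = -4 + 20 = 16)
(-5/20)*C(1) = -5/20*16 = -5*1/20*16 = -¼*16 = -4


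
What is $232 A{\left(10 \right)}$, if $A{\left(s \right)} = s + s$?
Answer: $4640$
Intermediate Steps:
$A{\left(s \right)} = 2 s$
$232 A{\left(10 \right)} = 232 \cdot 2 \cdot 10 = 232 \cdot 20 = 4640$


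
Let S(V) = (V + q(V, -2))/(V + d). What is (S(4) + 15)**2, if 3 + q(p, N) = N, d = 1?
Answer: 5476/25 ≈ 219.04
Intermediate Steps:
q(p, N) = -3 + N
S(V) = (-5 + V)/(1 + V) (S(V) = (V + (-3 - 2))/(V + 1) = (V - 5)/(1 + V) = (-5 + V)/(1 + V))
(S(4) + 15)**2 = ((-5 + 4)/(1 + 4) + 15)**2 = (-1/5 + 15)**2 = (74/5)**2 = 5476/25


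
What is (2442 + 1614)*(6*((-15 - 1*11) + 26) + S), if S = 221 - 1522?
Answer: -5276856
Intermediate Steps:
S = -1301
(2442 + 1614)*(6*((-15 - 1*11) + 26) + S) = (2442 + 1614)*(6*((-15 - 1*11) + 26) - 1301) = 4056*(6*((-15 - 11) + 26) - 1301) = 4056*(6*(-26 + 26) - 1301) = 4056*(6*0 - 1301) = 4056*(0 - 1301) = 4056*(-1301) = -5276856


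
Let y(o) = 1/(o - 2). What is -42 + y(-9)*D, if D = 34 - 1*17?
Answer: -479/11 ≈ -43.545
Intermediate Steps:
y(o) = 1/(-2 + o)
D = 17 (D = 34 - 17 = 17)
-42 + y(-9)*D = -42 + 17/(-2 - 9) = -42 + 17/(-11) = -42 - 1/11*17 = -42 - 17/11 = -479/11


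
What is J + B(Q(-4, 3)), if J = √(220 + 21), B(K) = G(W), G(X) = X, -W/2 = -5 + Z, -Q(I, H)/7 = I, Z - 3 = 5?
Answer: -6 + √241 ≈ 9.5242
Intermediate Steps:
Z = 8 (Z = 3 + 5 = 8)
Q(I, H) = -7*I
W = -6 (W = -2*(-5 + 8) = -2*3 = -6)
B(K) = -6
J = √241 ≈ 15.524
J + B(Q(-4, 3)) = √241 - 6 = -6 + √241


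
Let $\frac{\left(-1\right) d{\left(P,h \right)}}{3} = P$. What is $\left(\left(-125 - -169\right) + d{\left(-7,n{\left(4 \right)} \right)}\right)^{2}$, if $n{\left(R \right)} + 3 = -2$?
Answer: $4225$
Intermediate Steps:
$n{\left(R \right)} = -5$ ($n{\left(R \right)} = -3 - 2 = -5$)
$d{\left(P,h \right)} = - 3 P$
$\left(\left(-125 - -169\right) + d{\left(-7,n{\left(4 \right)} \right)}\right)^{2} = \left(\left(-125 - -169\right) - -21\right)^{2} = \left(\left(-125 + 169\right) + 21\right)^{2} = \left(44 + 21\right)^{2} = 65^{2} = 4225$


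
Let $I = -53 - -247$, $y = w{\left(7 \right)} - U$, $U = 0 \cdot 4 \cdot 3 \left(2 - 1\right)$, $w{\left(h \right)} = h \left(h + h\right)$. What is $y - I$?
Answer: $-96$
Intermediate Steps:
$w{\left(h \right)} = 2 h^{2}$ ($w{\left(h \right)} = h 2 h = 2 h^{2}$)
$U = 0$ ($U = 0 \cdot 3 \cdot 1 = 0 \cdot 3 = 0$)
$y = 98$ ($y = 2 \cdot 7^{2} - 0 = 2 \cdot 49 + 0 = 98 + 0 = 98$)
$I = 194$ ($I = -53 + 247 = 194$)
$y - I = 98 - 194 = -96$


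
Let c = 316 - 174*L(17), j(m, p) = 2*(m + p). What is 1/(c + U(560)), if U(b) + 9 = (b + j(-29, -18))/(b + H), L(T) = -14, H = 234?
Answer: 397/1089204 ≈ 0.00036449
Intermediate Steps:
j(m, p) = 2*m + 2*p
U(b) = -9 + (-94 + b)/(234 + b) (U(b) = -9 + (b + (2*(-29) + 2*(-18)))/(b + 234) = -9 + (b + (-58 - 36))/(234 + b) = -9 + (b - 94)/(234 + b) = -9 + (-94 + b)/(234 + b))
c = 2752 (c = 316 - 174*(-14) = 316 + 2436 = 2752)
1/(c + U(560)) = 1/(2752 + 8*(-275 - 1*560)/(234 + 560)) = 1/(2752 + 8*(-275 - 560)/794) = 1/(2752 + 8*(1/794)*(-835)) = 1/(2752 - 3340/397) = 1/(1089204/397) = 397/1089204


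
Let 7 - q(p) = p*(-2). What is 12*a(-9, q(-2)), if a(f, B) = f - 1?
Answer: -120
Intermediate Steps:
q(p) = 7 + 2*p (q(p) = 7 - p*(-2) = 7 - (-2)*p = 7 + 2*p)
a(f, B) = -1 + f
12*a(-9, q(-2)) = 12*(-1 - 9) = 12*(-10) = -120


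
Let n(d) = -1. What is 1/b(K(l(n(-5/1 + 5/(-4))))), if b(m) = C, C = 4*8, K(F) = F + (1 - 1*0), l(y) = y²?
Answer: 1/32 ≈ 0.031250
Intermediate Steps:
K(F) = 1 + F (K(F) = F + (1 + 0) = F + 1 = 1 + F)
C = 32
b(m) = 32
1/b(K(l(n(-5/1 + 5/(-4))))) = 1/32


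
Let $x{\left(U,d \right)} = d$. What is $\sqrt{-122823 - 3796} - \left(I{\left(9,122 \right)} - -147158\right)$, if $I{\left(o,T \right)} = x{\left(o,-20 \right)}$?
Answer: $-147138 + i \sqrt{126619} \approx -1.4714 \cdot 10^{5} + 355.84 i$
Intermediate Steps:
$I{\left(o,T \right)} = -20$
$\sqrt{-122823 - 3796} - \left(I{\left(9,122 \right)} - -147158\right) = \sqrt{-122823 - 3796} - \left(-20 - -147158\right) = \sqrt{-126619} - \left(-20 + 147158\right) = i \sqrt{126619} - 147138 = -147138 + i \sqrt{126619}$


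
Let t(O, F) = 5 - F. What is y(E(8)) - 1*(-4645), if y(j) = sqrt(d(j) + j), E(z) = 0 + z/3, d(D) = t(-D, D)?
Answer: 4645 + sqrt(5) ≈ 4647.2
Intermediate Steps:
d(D) = 5 - D
E(z) = z/3 (E(z) = 0 + z*(1/3) = 0 + z/3 = z/3)
y(j) = sqrt(5) (y(j) = sqrt((5 - j) + j) = sqrt(5))
y(E(8)) - 1*(-4645) = sqrt(5) - 1*(-4645) = sqrt(5) + 4645 = 4645 + sqrt(5)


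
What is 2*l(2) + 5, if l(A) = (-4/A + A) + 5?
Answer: 15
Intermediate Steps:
l(A) = 5 + A - 4/A (l(A) = (A - 4/A) + 5 = 5 + A - 4/A)
2*l(2) + 5 = 2*(5 + 2 - 4/2) + 5 = 2*(5 + 2 - 4*½) + 5 = 2*(5 + 2 - 2) + 5 = 2*5 + 5 = 10 + 5 = 15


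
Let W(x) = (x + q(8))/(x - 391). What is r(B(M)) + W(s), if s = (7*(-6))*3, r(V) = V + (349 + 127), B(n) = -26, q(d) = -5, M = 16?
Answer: 232781/517 ≈ 450.25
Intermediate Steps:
r(V) = 476 + V (r(V) = V + 476 = 476 + V)
s = -126 (s = -42*3 = -126)
W(x) = (-5 + x)/(-391 + x) (W(x) = (x - 5)/(x - 391) = (-5 + x)/(-391 + x))
r(B(M)) + W(s) = (476 - 26) + (-5 - 126)/(-391 - 126) = 450 - 131/(-517) = 450 - 1/517*(-131) = 450 + 131/517 = 232781/517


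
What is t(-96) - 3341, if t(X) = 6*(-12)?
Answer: -3413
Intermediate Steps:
t(X) = -72
t(-96) - 3341 = -72 - 3341 = -3413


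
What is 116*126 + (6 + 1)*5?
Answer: 14651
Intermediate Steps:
116*126 + (6 + 1)*5 = 14616 + 7*5 = 14616 + 35 = 14651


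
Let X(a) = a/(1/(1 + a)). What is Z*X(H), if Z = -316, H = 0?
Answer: 0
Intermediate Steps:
X(a) = a*(1 + a)
Z*X(H) = -0*(1 + 0) = -0 = -316*0 = 0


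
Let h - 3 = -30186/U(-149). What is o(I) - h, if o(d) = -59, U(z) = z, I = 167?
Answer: -39424/149 ≈ -264.59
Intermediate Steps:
h = 30633/149 (h = 3 - 30186/(-149) = 3 - 30186*(-1/149) = 3 + 30186/149 = 30633/149 ≈ 205.59)
o(I) - h = -59 - 1*30633/149 = -59 - 30633/149 = -39424/149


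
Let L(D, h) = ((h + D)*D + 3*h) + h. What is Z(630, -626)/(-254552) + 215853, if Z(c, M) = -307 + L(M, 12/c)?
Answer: 5769269236379/26727960 ≈ 2.1585e+5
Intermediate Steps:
L(D, h) = 4*h + D*(D + h) (L(D, h) = ((D + h)*D + 3*h) + h = (D*(D + h) + 3*h) + h = (3*h + D*(D + h)) + h = 4*h + D*(D + h))
Z(c, M) = -307 + M² + 48/c + 12*M/c (Z(c, M) = -307 + (M² + 4*(12/c) + M*(12/c)) = -307 + (M² + 48/c + 12*M/c) = -307 + M² + 48/c + 12*M/c)
Z(630, -626)/(-254552) + 215853 = ((48 + 12*(-626) + 630*(-307 + (-626)²))/630)/(-254552) + 215853 = ((48 - 7512 + 630*(-307 + 391876))/630)*(-1/254552) + 215853 = ((48 - 7512 + 630*391569)/630)*(-1/254552) + 215853 = ((48 - 7512 + 246688470)/630)*(-1/254552) + 215853 = ((1/630)*246681006)*(-1/254552) + 215853 = (41113501/105)*(-1/254552) + 215853 = -41113501/26727960 + 215853 = 5769269236379/26727960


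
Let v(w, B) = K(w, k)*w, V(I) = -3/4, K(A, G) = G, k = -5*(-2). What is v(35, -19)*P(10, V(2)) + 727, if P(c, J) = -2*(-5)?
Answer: 4227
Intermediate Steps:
k = 10
V(I) = -¾ (V(I) = -3*¼ = -¾)
v(w, B) = 10*w
P(c, J) = 10
v(35, -19)*P(10, V(2)) + 727 = (10*35)*10 + 727 = 350*10 + 727 = 3500 + 727 = 4227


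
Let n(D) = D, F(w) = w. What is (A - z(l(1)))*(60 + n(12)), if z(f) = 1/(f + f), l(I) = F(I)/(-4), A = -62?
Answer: -4320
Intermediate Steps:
l(I) = -I/4 (l(I) = I/(-4) = I*(-¼) = -I/4)
z(f) = 1/(2*f)
(A - z(l(1)))*(60 + n(12)) = (-62 - 1/(2*((-¼*1))))*(60 + 12) = (-62 - 1/(2*(-¼)))*72 = (-62 - (-4)/2)*72 = (-62 - 1*(-2))*72 = (-62 + 2)*72 = -60*72 = -4320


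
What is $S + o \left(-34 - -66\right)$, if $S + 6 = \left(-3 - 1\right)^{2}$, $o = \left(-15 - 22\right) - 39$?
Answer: $-2422$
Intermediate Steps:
$o = -76$ ($o = -37 - 39 = -76$)
$S = 10$ ($S = -6 + \left(-3 - 1\right)^{2} = -6 + \left(-4\right)^{2} = -6 + 16 = 10$)
$S + o \left(-34 - -66\right) = 10 - 76 \left(-34 - -66\right) = 10 - 76 \left(-34 + 66\right) = 10 - 2432 = -2422$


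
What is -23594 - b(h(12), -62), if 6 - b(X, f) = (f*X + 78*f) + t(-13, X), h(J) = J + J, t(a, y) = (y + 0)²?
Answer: -29348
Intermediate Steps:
t(a, y) = y²
h(J) = 2*J
b(X, f) = 6 - X² - 78*f - X*f (b(X, f) = 6 - ((f*X + 78*f) + X²) = 6 - ((X*f + 78*f) + X²) = 6 - ((78*f + X*f) + X²) = 6 - (X² + 78*f + X*f) = 6 + (-X² - 78*f - X*f) = 6 - X² - 78*f - X*f)
-23594 - b(h(12), -62) = -23594 - (6 - (2*12)² - 78*(-62) - 1*2*12*(-62)) = -23594 - (6 - 1*24² + 4836 - 1*24*(-62)) = -23594 - (6 - 1*576 + 4836 + 1488) = -23594 - (6 - 576 + 4836 + 1488) = -23594 - 1*5754 = -23594 - 5754 = -29348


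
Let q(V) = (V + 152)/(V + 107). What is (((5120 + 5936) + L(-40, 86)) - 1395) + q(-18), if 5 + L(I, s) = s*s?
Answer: 1517762/89 ≈ 17054.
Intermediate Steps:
L(I, s) = -5 + s² (L(I, s) = -5 + s*s = -5 + s²)
q(V) = (152 + V)/(107 + V)
(((5120 + 5936) + L(-40, 86)) - 1395) + q(-18) = (((5120 + 5936) + (-5 + 86²)) - 1395) + (152 - 18)/(107 - 18) = ((11056 + (-5 + 7396)) - 1395) + 134/89 = ((11056 + 7391) - 1395) + (1/89)*134 = (18447 - 1395) + 134/89 = 17052 + 134/89 = 1517762/89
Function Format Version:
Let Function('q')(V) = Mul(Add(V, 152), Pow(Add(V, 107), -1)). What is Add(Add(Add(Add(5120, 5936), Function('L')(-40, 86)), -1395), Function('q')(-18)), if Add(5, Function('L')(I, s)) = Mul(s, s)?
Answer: Rational(1517762, 89) ≈ 17054.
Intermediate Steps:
Function('L')(I, s) = Add(-5, Pow(s, 2)) (Function('L')(I, s) = Add(-5, Mul(s, s)) = Add(-5, Pow(s, 2)))
Function('q')(V) = Mul(Pow(Add(107, V), -1), Add(152, V)) (Function('q')(V) = Mul(Add(152, V), Pow(Add(107, V), -1)) = Mul(Pow(Add(107, V), -1), Add(152, V)))
Add(Add(Add(Add(5120, 5936), Function('L')(-40, 86)), -1395), Function('q')(-18)) = Add(Add(Add(Add(5120, 5936), Add(-5, Pow(86, 2))), -1395), Mul(Pow(Add(107, -18), -1), Add(152, -18))) = Add(Add(Add(11056, Add(-5, 7396)), -1395), Mul(Pow(89, -1), 134)) = Add(Add(Add(11056, 7391), -1395), Mul(Rational(1, 89), 134)) = Add(Add(18447, -1395), Rational(134, 89)) = Add(17052, Rational(134, 89)) = Rational(1517762, 89)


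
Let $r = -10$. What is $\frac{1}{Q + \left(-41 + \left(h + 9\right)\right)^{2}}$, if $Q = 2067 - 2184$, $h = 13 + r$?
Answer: $\frac{1}{724} \approx 0.0013812$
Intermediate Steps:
$h = 3$ ($h = 13 - 10 = 3$)
$Q = -117$
$\frac{1}{Q + \left(-41 + \left(h + 9\right)\right)^{2}} = \frac{1}{-117 + \left(-41 + \left(3 + 9\right)\right)^{2}} = \frac{1}{-117 + \left(-41 + 12\right)^{2}} = \frac{1}{-117 + \left(-29\right)^{2}} = \frac{1}{-117 + 841} = \frac{1}{724}$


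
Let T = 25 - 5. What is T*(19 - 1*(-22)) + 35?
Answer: 855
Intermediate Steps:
T = 20
T*(19 - 1*(-22)) + 35 = 20*(19 - 1*(-22)) + 35 = 20*(19 + 22) + 35 = 20*41 + 35 = 820 + 35 = 855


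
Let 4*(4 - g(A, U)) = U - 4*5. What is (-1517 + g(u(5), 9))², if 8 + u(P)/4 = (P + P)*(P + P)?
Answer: 36493681/16 ≈ 2.2809e+6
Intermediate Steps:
u(P) = -32 + 16*P² (u(P) = -32 + 4*((P + P)*(P + P)) = -32 + 4*((2*P)*(2*P)) = -32 + 4*(4*P²) = -32 + 16*P²)
g(A, U) = 9 - U/4 (g(A, U) = 4 - (U - 4*5)/4 = 4 - (U - 20)/4 = 4 - (-20 + U)/4 = 4 + (5 - U/4) = 9 - U/4)
(-1517 + g(u(5), 9))² = (-1517 + (9 - ¼*9))² = (-1517 + (9 - 9/4))² = (-1517 + 27/4)² = (-6041/4)² = 36493681/16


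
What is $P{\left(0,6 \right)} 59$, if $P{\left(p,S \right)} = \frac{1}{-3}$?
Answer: $- \frac{59}{3} \approx -19.667$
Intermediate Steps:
$P{\left(p,S \right)} = - \frac{1}{3}$
$P{\left(0,6 \right)} 59 = \left(- \frac{1}{3}\right) 59 = - \frac{59}{3}$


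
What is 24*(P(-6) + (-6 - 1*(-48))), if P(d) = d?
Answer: 864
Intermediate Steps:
24*(P(-6) + (-6 - 1*(-48))) = 24*(-6 + (-6 - 1*(-48))) = 24*(-6 + (-6 + 48)) = 24*(-6 + 42) = 24*36 = 864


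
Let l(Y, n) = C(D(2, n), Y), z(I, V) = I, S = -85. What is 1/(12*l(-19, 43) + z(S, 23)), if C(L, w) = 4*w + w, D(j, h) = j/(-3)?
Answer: -1/1225 ≈ -0.00081633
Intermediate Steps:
D(j, h) = -j/3 (D(j, h) = j*(-⅓) = -j/3)
C(L, w) = 5*w
l(Y, n) = 5*Y
1/(12*l(-19, 43) + z(S, 23)) = 1/(12*(5*(-19)) - 85) = 1/(12*(-95) - 85) = 1/(-1140 - 85) = 1/(-1225) = -1/1225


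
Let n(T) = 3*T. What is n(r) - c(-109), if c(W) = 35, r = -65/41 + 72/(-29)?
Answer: -56126/1189 ≈ -47.204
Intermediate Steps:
r = -4837/1189 (r = -65*1/41 + 72*(-1/29) = -65/41 - 72/29 = -4837/1189 ≈ -4.0681)
n(r) - c(-109) = 3*(-4837/1189) - 1*35 = -14511/1189 - 35 = -56126/1189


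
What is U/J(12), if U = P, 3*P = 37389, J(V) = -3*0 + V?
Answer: 12463/12 ≈ 1038.6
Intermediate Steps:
J(V) = V (J(V) = 0 + V = V)
P = 12463 (P = (⅓)*37389 = 12463)
U = 12463
U/J(12) = 12463/12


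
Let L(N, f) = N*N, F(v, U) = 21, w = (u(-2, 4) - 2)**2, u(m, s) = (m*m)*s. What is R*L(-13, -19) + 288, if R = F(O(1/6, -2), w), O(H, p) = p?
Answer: 3837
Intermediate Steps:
u(m, s) = s*m**2 (u(m, s) = m**2*s = s*m**2)
w = 196 (w = (4*(-2)**2 - 2)**2 = (4*4 - 2)**2 = (16 - 2)**2 = 14**2 = 196)
R = 21
L(N, f) = N**2
R*L(-13, -19) + 288 = 21*(-13)**2 + 288 = 21*169 + 288 = 3549 + 288 = 3837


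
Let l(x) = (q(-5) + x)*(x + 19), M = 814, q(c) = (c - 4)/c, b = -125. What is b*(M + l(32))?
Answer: -317225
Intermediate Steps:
q(c) = (-4 + c)/c
l(x) = (19 + x)*(9/5 + x) (l(x) = ((-4 - 5)/(-5) + x)*(x + 19) = (-⅕*(-9) + x)*(19 + x) = (9/5 + x)*(19 + x) = (19 + x)*(9/5 + x))
b*(M + l(32)) = -125*(814 + (171/5 + 32² + (104/5)*32)) = -125*(814 + (171/5 + 1024 + 3328/5)) = -125*(814 + 8619/5) = -125*12689/5 = -317225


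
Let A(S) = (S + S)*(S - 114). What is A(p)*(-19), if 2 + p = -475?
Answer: -10712466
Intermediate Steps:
p = -477 (p = -2 - 475 = -477)
A(S) = 2*S*(-114 + S) (A(S) = (2*S)*(-114 + S) = 2*S*(-114 + S))
A(p)*(-19) = (2*(-477)*(-114 - 477))*(-19) = (2*(-477)*(-591))*(-19) = 563814*(-19) = -10712466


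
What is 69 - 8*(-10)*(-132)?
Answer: -10491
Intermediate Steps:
69 - 8*(-10)*(-132) = 69 + 80*(-132) = 69 - 10560 = -10491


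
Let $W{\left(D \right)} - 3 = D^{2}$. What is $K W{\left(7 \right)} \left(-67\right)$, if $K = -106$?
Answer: $369304$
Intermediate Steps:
$W{\left(D \right)} = 3 + D^{2}$
$K W{\left(7 \right)} \left(-67\right) = - 106 \left(3 + 7^{2}\right) \left(-67\right) = - 106 \left(3 + 49\right) \left(-67\right) = \left(-106\right) 52 \left(-67\right) = \left(-5512\right) \left(-67\right) = 369304$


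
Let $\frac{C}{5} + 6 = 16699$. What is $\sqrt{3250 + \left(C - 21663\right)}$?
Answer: $6 \sqrt{1807} \approx 255.05$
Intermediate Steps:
$C = 83465$ ($C = -30 + 5 \cdot 16699 = -30 + 83495 = 83465$)
$\sqrt{3250 + \left(C - 21663\right)} = \sqrt{3250 + \left(83465 - 21663\right)} = \sqrt{3250 + 61802} = \sqrt{65052} = 6 \sqrt{1807}$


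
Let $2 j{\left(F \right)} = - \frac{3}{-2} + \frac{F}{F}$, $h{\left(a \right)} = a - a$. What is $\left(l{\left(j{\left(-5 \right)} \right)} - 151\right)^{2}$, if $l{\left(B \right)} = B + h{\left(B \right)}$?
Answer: $\frac{358801}{16} \approx 22425.0$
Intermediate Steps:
$h{\left(a \right)} = 0$
$j{\left(F \right)} = \frac{5}{4}$ ($j{\left(F \right)} = \frac{- \frac{3}{-2} + \frac{F}{F}}{2} = \frac{\left(-3\right) \left(- \frac{1}{2}\right) + 1}{2} = \frac{\frac{3}{2} + 1}{2} = \frac{1}{2} \cdot \frac{5}{2} = \frac{5}{4}$)
$l{\left(B \right)} = B$ ($l{\left(B \right)} = B + 0 = B$)
$\left(l{\left(j{\left(-5 \right)} \right)} - 151\right)^{2} = \left(\frac{5}{4} - 151\right)^{2} = \left(- \frac{599}{4}\right)^{2} = \frac{358801}{16}$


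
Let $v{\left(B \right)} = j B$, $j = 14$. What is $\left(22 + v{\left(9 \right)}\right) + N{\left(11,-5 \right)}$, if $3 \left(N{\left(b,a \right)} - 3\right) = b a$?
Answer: $\frac{398}{3} \approx 132.67$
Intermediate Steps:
$v{\left(B \right)} = 14 B$
$N{\left(b,a \right)} = 3 + \frac{a b}{3}$ ($N{\left(b,a \right)} = 3 + \frac{b a}{3} = 3 + \frac{a b}{3}$)
$\left(22 + v{\left(9 \right)}\right) + N{\left(11,-5 \right)} = \left(22 + 14 \cdot 9\right) + \left(3 + \frac{1}{3} \left(-5\right) 11\right) = \left(22 + 126\right) + \left(3 - \frac{55}{3}\right) = 148 - \frac{46}{3} = \frac{398}{3}$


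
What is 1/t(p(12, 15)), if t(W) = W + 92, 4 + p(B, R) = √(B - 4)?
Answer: 11/967 - √2/3868 ≈ 0.011010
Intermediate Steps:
p(B, R) = -4 + √(-4 + B) (p(B, R) = -4 + √(B - 4) = -4 + √(-4 + B))
t(W) = 92 + W
1/t(p(12, 15)) = 1/(92 + (-4 + √(-4 + 12))) = 1/(92 + (-4 + √8)) = 1/(92 + (-4 + 2*√2)) = 1/(88 + 2*√2)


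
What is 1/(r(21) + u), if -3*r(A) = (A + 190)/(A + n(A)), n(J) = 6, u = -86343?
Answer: -81/6993994 ≈ -1.1581e-5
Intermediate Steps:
r(A) = -(190 + A)/(3*(6 + A)) (r(A) = -(A + 190)/(3*(A + 6)) = -(190 + A)/(3*(6 + A)))
1/(r(21) + u) = 1/((-190 - 1*21)/(3*(6 + 21)) - 86343) = 1/((⅓)*(-190 - 21)/27 - 86343) = 1/((⅓)*(1/27)*(-211) - 86343) = 1/(-211/81 - 86343) = 1/(-6993994/81) = -81/6993994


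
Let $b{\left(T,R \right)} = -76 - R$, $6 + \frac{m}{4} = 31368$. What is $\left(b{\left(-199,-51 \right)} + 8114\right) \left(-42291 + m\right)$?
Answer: $672656973$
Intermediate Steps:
$m = 125448$ ($m = -24 + 4 \cdot 31368 = -24 + 125472 = 125448$)
$\left(b{\left(-199,-51 \right)} + 8114\right) \left(-42291 + m\right) = \left(\left(-76 - -51\right) + 8114\right) \left(-42291 + 125448\right) = \left(\left(-76 + 51\right) + 8114\right) 83157 = \left(-25 + 8114\right) 83157 = 8089 \cdot 83157 = 672656973$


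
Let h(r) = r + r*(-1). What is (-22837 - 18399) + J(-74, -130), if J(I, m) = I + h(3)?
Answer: -41310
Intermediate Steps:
h(r) = 0 (h(r) = r - r = 0)
J(I, m) = I (J(I, m) = I + 0 = I)
(-22837 - 18399) + J(-74, -130) = (-22837 - 18399) - 74 = -41236 - 74 = -41310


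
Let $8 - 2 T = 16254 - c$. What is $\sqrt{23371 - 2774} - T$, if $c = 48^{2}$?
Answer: $6971 + \sqrt{20597} \approx 7114.5$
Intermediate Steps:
$c = 2304$
$T = -6971$ ($T = 4 - \frac{16254 - 2304}{2} = 4 - 6975 = -6971$)
$\sqrt{23371 - 2774} - T = \sqrt{23371 - 2774} - -6971 = \sqrt{20597} + 6971 = 6971 + \sqrt{20597}$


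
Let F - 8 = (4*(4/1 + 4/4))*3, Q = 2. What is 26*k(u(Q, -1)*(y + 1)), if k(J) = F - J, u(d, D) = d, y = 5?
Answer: 1456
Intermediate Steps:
F = 68 (F = 8 + (4*(4/1 + 4/4))*3 = 8 + (4*(4*1 + 4*(¼)))*3 = 8 + (4*(4 + 1))*3 = 8 + (4*5)*3 = 8 + 20*3 = 8 + 60 = 68)
k(J) = 68 - J
26*k(u(Q, -1)*(y + 1)) = 26*(68 - 2*(5 + 1)) = 26*(68 - 2*6) = 26*(68 - 1*12) = 26*(68 - 12) = 26*56 = 1456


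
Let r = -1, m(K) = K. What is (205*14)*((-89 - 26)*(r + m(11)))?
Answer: -3300500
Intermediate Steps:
(205*14)*((-89 - 26)*(r + m(11))) = (205*14)*((-89 - 26)*(-1 + 11)) = 2870*(-115*10) = 2870*(-1150) = -3300500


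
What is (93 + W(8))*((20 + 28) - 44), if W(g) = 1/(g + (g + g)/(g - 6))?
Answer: 1489/4 ≈ 372.25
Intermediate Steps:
W(g) = 1/(g + 2*g/(-6 + g)) (W(g) = 1/(g + (2*g)/(-6 + g)) = 1/(g + 2*g/(-6 + g)))
(93 + W(8))*((20 + 28) - 44) = (93 + (-6 + 8)/(8*(-4 + 8)))*((20 + 28) - 44) = (93 + (⅛)*2/4)*(48 - 44) = (93 + (⅛)*(¼)*2)*4 = (93 + 1/16)*4 = (1489/16)*4 = 1489/4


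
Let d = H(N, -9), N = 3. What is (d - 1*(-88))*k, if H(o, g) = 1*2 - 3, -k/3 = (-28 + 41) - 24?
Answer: 2871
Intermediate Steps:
k = 33 (k = -3*((-28 + 41) - 24) = -3*(13 - 24) = -3*(-11) = 33)
H(o, g) = -1 (H(o, g) = 2 - 3 = -1)
d = -1
(d - 1*(-88))*k = (-1 - 1*(-88))*33 = (-1 + 88)*33 = 87*33 = 2871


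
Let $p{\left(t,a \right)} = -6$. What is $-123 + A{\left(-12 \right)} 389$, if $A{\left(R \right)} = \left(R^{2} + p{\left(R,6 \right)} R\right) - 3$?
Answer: $82734$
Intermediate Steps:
$A{\left(R \right)} = -3 + R^{2} - 6 R$ ($A{\left(R \right)} = \left(R^{2} - 6 R\right) - 3 = -3 + R^{2} - 6 R$)
$-123 + A{\left(-12 \right)} 389 = -123 + \left(-3 + \left(-12\right)^{2} - -72\right) 389 = -123 + \left(-3 + 144 + 72\right) 389 = -123 + 213 \cdot 389 = -123 + 82857 = 82734$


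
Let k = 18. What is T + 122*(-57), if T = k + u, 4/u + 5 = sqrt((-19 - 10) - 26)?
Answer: -27745/4 - I*sqrt(55)/20 ≈ -6936.3 - 0.37081*I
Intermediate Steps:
u = 4/(-5 + I*sqrt(55)) (u = 4/(-5 + sqrt((-19 - 10) - 26)) = 4/(-5 + sqrt(-29 - 26)) = 4/(-5 + sqrt(-55)) = 4/(-5 + I*sqrt(55)) ≈ -0.25 - 0.37081*I)
T = 71/4 - I*sqrt(55)/20 (T = 18 + (-1/4 - I*sqrt(55)/20) = 71/4 - I*sqrt(55)/20 ≈ 17.75 - 0.37081*I)
T + 122*(-57) = (71/4 - I*sqrt(55)/20) + 122*(-57) = (71/4 - I*sqrt(55)/20) - 6954 = -27745/4 - I*sqrt(55)/20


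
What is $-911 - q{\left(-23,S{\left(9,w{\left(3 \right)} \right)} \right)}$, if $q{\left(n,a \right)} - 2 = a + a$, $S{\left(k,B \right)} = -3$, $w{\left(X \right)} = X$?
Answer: $-907$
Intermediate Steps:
$q{\left(n,a \right)} = 2 + 2 a$ ($q{\left(n,a \right)} = 2 + \left(a + a\right) = 2 + 2 a$)
$-911 - q{\left(-23,S{\left(9,w{\left(3 \right)} \right)} \right)} = -911 - \left(2 + 2 \left(-3\right)\right) = -911 - \left(2 - 6\right) = -911 - -4 = -911 + 4 = -907$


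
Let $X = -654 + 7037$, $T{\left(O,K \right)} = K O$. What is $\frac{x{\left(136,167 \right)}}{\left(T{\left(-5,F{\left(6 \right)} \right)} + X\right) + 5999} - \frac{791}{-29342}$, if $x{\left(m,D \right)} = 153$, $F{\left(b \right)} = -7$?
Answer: $\frac{4770391}{121446538} \approx 0.03928$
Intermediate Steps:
$X = 6383$
$\frac{x{\left(136,167 \right)}}{\left(T{\left(-5,F{\left(6 \right)} \right)} + X\right) + 5999} - \frac{791}{-29342} = \frac{153}{\left(\left(-7\right) \left(-5\right) + 6383\right) + 5999} - \frac{791}{-29342} = \frac{153}{\left(35 + 6383\right) + 5999} - - \frac{791}{29342} = \frac{153}{6418 + 5999} + \frac{791}{29342} = \frac{153}{12417} + \frac{791}{29342} = 153 \cdot \frac{1}{12417} + \frac{791}{29342} = \frac{51}{4139} + \frac{791}{29342} = \frac{4770391}{121446538}$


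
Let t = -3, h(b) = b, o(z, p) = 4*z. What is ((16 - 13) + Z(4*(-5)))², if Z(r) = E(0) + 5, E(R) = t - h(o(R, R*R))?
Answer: 25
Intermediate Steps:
E(R) = -3 - 4*R
Z(r) = 2 (Z(r) = (-3 - 4*0) + 5 = (-3 + 0) + 5 = -3 + 5 = 2)
((16 - 13) + Z(4*(-5)))² = ((16 - 13) + 2)² = (3 + 2)² = 5² = 25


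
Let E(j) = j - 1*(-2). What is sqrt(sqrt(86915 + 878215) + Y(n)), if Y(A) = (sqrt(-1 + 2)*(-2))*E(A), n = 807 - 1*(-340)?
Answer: sqrt(-2298 + sqrt(965130)) ≈ 36.271*I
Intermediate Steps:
E(j) = 2 + j (E(j) = j + 2 = 2 + j)
n = 1147 (n = 807 + 340 = 1147)
Y(A) = -4 - 2*A (Y(A) = (sqrt(-1 + 2)*(-2))*(2 + A) = (sqrt(1)*(-2))*(2 + A) = (1*(-2))*(2 + A) = -2*(2 + A) = -4 - 2*A)
sqrt(sqrt(86915 + 878215) + Y(n)) = sqrt(sqrt(86915 + 878215) + (-4 - 2*1147)) = sqrt(sqrt(965130) + (-4 - 2294)) = sqrt(sqrt(965130) - 2298) = sqrt(-2298 + sqrt(965130))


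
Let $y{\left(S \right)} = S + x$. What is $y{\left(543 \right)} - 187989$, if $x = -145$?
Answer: $-187591$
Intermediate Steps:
$y{\left(S \right)} = -145 + S$ ($y{\left(S \right)} = S - 145 = -145 + S$)
$y{\left(543 \right)} - 187989 = \left(-145 + 543\right) - 187989 = 398 - 187989 = -187591$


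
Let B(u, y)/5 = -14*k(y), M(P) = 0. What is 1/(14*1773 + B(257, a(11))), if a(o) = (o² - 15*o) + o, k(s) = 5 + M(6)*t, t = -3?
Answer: 1/24472 ≈ 4.0863e-5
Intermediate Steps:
k(s) = 5 (k(s) = 5 + 0*(-3) = 5 + 0 = 5)
a(o) = o² - 14*o
B(u, y) = -350 (B(u, y) = 5*(-14*5) = 5*(-70) = -350)
1/(14*1773 + B(257, a(11))) = 1/(14*1773 - 350) = 1/(24822 - 350) = 1/24472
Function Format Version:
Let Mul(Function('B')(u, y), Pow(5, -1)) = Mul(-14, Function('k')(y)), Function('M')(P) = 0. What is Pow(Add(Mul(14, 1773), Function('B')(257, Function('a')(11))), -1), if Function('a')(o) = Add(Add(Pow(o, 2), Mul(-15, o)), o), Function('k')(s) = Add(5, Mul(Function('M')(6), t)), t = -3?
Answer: Rational(1, 24472) ≈ 4.0863e-5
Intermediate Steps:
Function('k')(s) = 5 (Function('k')(s) = Add(5, Mul(0, -3)) = Add(5, 0) = 5)
Function('a')(o) = Add(Pow(o, 2), Mul(-14, o))
Function('B')(u, y) = -350 (Function('B')(u, y) = Mul(5, Mul(-14, 5)) = Mul(5, -70) = -350)
Pow(Add(Mul(14, 1773), Function('B')(257, Function('a')(11))), -1) = Pow(Add(Mul(14, 1773), -350), -1) = Pow(Add(24822, -350), -1) = Pow(24472, -1) = Rational(1, 24472)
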